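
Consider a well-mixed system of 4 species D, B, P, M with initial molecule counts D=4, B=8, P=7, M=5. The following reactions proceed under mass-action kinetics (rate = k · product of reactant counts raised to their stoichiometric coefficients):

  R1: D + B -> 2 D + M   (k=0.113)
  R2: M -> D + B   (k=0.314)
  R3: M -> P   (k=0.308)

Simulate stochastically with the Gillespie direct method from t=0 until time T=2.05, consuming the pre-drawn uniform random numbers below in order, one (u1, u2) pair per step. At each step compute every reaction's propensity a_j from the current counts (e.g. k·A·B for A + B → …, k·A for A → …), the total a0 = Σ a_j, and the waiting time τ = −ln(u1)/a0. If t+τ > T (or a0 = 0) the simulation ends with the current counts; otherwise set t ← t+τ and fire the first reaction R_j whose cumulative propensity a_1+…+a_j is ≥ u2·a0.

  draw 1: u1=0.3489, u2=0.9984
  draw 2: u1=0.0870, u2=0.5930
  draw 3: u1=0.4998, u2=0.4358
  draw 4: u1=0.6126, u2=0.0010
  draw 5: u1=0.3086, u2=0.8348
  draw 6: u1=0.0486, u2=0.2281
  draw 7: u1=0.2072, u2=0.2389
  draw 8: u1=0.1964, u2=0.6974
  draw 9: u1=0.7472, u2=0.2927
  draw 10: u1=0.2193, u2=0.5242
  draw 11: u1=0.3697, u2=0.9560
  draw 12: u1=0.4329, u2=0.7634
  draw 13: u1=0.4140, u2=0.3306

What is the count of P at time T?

P at T = 10

t=0.000: D=4 B=8 P=7 M=5
Draw 1: a1=3.616, a2=1.570, a3=1.540, a0=6.726; τ=−ln(0.3489)/6.726=0.157 → t=0.157; u2·a0=0.9984·6.726=6.715; a1+a2=5.186 < 6.715 ≤ a1+…+a3=6.726 → R3 fires; D=4 B=8 P=8 M=4
Draw 2: a1=3.616, a2=1.256, a3=1.232, a0=6.104; τ=−ln(0.0870)/6.104=0.400 → t=0.557; u2·a0=0.5930·6.104=3.620; a1=3.616 < 3.620 ≤ a1+a2=4.872 → R2 fires; D=5 B=9 P=8 M=3
Draw 3: a1=5.085, a2=0.942, a3=0.924, a0=6.951; τ=−ln(0.4998)/6.951=0.100 → t=0.656; u2·a0=0.4358·6.951=3.029 ≤ a1=5.085 → R1 fires; D=6 B=8 P=8 M=4
Draw 4: a1=5.424, a2=1.256, a3=1.232, a0=7.912; τ=−ln(0.6126)/7.912=0.062 → t=0.718; u2·a0=0.0010·7.912=0.008 ≤ a1=5.424 → R1 fires; D=7 B=7 P=8 M=5
Draw 5: a1=5.537, a2=1.570, a3=1.540, a0=8.647; τ=−ln(0.3086)/8.647=0.136 → t=0.854; u2·a0=0.8348·8.647=7.219; a1+a2=7.107 < 7.219 ≤ a1+…+a3=8.647 → R3 fires; D=7 B=7 P=9 M=4
Draw 6: a1=5.537, a2=1.256, a3=1.232, a0=8.025; τ=−ln(0.0486)/8.025=0.377 → t=1.231; u2·a0=0.2281·8.025=1.831 ≤ a1=5.537 → R1 fires; D=8 B=6 P=9 M=5
Draw 7: a1=5.424, a2=1.570, a3=1.540, a0=8.534; τ=−ln(0.2072)/8.534=0.184 → t=1.416; u2·a0=0.2389·8.534=2.039 ≤ a1=5.424 → R1 fires; D=9 B=5 P=9 M=6
Draw 8: a1=5.085, a2=1.884, a3=1.848, a0=8.817; τ=−ln(0.1964)/8.817=0.185 → t=1.600; u2·a0=0.6974·8.817=6.149; a1=5.085 < 6.149 ≤ a1+a2=6.969 → R2 fires; D=10 B=6 P=9 M=5
Draw 9: a1=6.780, a2=1.570, a3=1.540, a0=9.890; τ=−ln(0.7472)/9.890=0.029 → t=1.630; u2·a0=0.2927·9.890=2.895 ≤ a1=6.780 → R1 fires; D=11 B=5 P=9 M=6
Draw 10: a1=6.215, a2=1.884, a3=1.848, a0=9.947; τ=−ln(0.2193)/9.947=0.153 → t=1.782; u2·a0=0.5242·9.947=5.214 ≤ a1=6.215 → R1 fires; D=12 B=4 P=9 M=7
Draw 11: a1=5.424, a2=2.198, a3=2.156, a0=9.778; τ=−ln(0.3697)/9.778=0.102 → t=1.884; u2·a0=0.9560·9.778=9.348; a1+a2=7.622 < 9.348 ≤ a1+…+a3=9.778 → R3 fires; D=12 B=4 P=10 M=6
Draw 12: a1=5.424, a2=1.884, a3=1.848, a0=9.156; τ=−ln(0.4329)/9.156=0.091 → t=1.975; u2·a0=0.7634·9.156=6.990; a1=5.424 < 6.990 ≤ a1+a2=7.308 → R2 fires; D=13 B=5 P=10 M=5
Draw 13: a1=7.345, a2=1.570, a3=1.540, a0=10.455; τ=−ln(0.4140)/10.455=0.084 → t=2.060 > T=2.05: stop.
Read off P at T=2.05: 10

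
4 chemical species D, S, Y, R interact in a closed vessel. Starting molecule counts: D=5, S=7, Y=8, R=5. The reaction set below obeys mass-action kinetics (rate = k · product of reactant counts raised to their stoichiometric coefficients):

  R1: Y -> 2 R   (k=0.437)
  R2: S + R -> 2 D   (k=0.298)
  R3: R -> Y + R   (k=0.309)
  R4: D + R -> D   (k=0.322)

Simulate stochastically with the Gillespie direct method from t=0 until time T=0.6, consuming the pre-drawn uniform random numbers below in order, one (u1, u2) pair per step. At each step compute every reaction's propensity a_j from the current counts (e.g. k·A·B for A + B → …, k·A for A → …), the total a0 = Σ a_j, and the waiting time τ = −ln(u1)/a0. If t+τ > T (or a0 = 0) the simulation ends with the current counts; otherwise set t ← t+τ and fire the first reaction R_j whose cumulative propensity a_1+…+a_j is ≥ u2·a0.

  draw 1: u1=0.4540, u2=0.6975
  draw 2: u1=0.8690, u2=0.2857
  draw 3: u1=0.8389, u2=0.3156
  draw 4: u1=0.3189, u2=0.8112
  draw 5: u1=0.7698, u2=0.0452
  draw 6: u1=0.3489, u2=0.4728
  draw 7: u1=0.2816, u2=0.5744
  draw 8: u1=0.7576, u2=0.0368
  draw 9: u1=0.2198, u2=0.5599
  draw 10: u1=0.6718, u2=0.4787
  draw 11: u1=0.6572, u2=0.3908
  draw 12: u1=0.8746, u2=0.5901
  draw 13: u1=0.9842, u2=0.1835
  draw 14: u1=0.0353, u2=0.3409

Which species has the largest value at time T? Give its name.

Dominant species at T: D

t=0.000: D=5 S=7 Y=8 R=5
Draw 1: a1=3.496, a2=10.430, a3=1.545, a4=8.050, a0=23.521; τ=−ln(0.4540)/23.521=0.034 → t=0.034; u2·a0=0.6975·23.521=16.406; a1+…+a3=15.471 < 16.406 ≤ a1+…+a4=23.521 → R4 fires; D=5 S=7 Y=8 R=4
Draw 2: a1=3.496, a2=8.344, a3=1.236, a4=6.440, a0=19.516; τ=−ln(0.8690)/19.516=0.007 → t=0.041; u2·a0=0.2857·19.516=5.576; a1=3.496 < 5.576 ≤ a1+a2=11.840 → R2 fires; D=7 S=6 Y=8 R=3
Draw 3: a1=3.496, a2=5.364, a3=0.927, a4=6.762, a0=16.549; τ=−ln(0.8389)/16.549=0.011 → t=0.051; u2·a0=0.3156·16.549=5.223; a1=3.496 < 5.223 ≤ a1+a2=8.860 → R2 fires; D=9 S=5 Y=8 R=2
Draw 4: a1=3.496, a2=2.980, a3=0.618, a4=5.796, a0=12.890; τ=−ln(0.3189)/12.890=0.089 → t=0.140; u2·a0=0.8112·12.890=10.456; a1+…+a3=7.094 < 10.456 ≤ a1+…+a4=12.890 → R4 fires; D=9 S=5 Y=8 R=1
Draw 5: a1=3.496, a2=1.490, a3=0.309, a4=2.898, a0=8.193; τ=−ln(0.7698)/8.193=0.032 → t=0.172; u2·a0=0.0452·8.193=0.370 ≤ a1=3.496 → R1 fires; D=9 S=5 Y=7 R=3
Draw 6: a1=3.059, a2=4.470, a3=0.927, a4=8.694, a0=17.150; τ=−ln(0.3489)/17.150=0.061 → t=0.233; u2·a0=0.4728·17.150=8.109; a1+a2=7.529 < 8.109 ≤ a1+…+a3=8.456 → R3 fires; D=9 S=5 Y=8 R=3
Draw 7: a1=3.496, a2=4.470, a3=0.927, a4=8.694, a0=17.587; τ=−ln(0.2816)/17.587=0.072 → t=0.305; u2·a0=0.5744·17.587=10.102; a1+…+a3=8.893 < 10.102 ≤ a1+…+a4=17.587 → R4 fires; D=9 S=5 Y=8 R=2
Draw 8: a1=3.496, a2=2.980, a3=0.618, a4=5.796, a0=12.890; τ=−ln(0.7576)/12.890=0.022 → t=0.327; u2·a0=0.0368·12.890=0.474 ≤ a1=3.496 → R1 fires; D=9 S=5 Y=7 R=4
Draw 9: a1=3.059, a2=5.960, a3=1.236, a4=11.592, a0=21.847; τ=−ln(0.2198)/21.847=0.069 → t=0.396; u2·a0=0.5599·21.847=12.232; a1+…+a3=10.255 < 12.232 ≤ a1+…+a4=21.847 → R4 fires; D=9 S=5 Y=7 R=3
Draw 10: a1=3.059, a2=4.470, a3=0.927, a4=8.694, a0=17.150; τ=−ln(0.6718)/17.150=0.023 → t=0.420; u2·a0=0.4787·17.150=8.210; a1+a2=7.529 < 8.210 ≤ a1+…+a3=8.456 → R3 fires; D=9 S=5 Y=8 R=3
Draw 11: a1=3.496, a2=4.470, a3=0.927, a4=8.694, a0=17.587; τ=−ln(0.6572)/17.587=0.024 → t=0.443; u2·a0=0.3908·17.587=6.873; a1=3.496 < 6.873 ≤ a1+a2=7.966 → R2 fires; D=11 S=4 Y=8 R=2
Draw 12: a1=3.496, a2=2.384, a3=0.618, a4=7.084, a0=13.582; τ=−ln(0.8746)/13.582=0.010 → t=0.453; u2·a0=0.5901·13.582=8.015; a1+…+a3=6.498 < 8.015 ≤ a1+…+a4=13.582 → R4 fires; D=11 S=4 Y=8 R=1
Draw 13: a1=3.496, a2=1.192, a3=0.309, a4=3.542, a0=8.539; τ=−ln(0.9842)/8.539=0.002 → t=0.455; u2·a0=0.1835·8.539=1.567 ≤ a1=3.496 → R1 fires; D=11 S=4 Y=7 R=3
Draw 14: a1=3.059, a2=3.576, a3=0.927, a4=10.626, a0=18.188; τ=−ln(0.0353)/18.188=0.184 → t=0.639 > T=0.6: stop.
At T=0.6: D=11 S=4 Y=7 R=3; the largest is D.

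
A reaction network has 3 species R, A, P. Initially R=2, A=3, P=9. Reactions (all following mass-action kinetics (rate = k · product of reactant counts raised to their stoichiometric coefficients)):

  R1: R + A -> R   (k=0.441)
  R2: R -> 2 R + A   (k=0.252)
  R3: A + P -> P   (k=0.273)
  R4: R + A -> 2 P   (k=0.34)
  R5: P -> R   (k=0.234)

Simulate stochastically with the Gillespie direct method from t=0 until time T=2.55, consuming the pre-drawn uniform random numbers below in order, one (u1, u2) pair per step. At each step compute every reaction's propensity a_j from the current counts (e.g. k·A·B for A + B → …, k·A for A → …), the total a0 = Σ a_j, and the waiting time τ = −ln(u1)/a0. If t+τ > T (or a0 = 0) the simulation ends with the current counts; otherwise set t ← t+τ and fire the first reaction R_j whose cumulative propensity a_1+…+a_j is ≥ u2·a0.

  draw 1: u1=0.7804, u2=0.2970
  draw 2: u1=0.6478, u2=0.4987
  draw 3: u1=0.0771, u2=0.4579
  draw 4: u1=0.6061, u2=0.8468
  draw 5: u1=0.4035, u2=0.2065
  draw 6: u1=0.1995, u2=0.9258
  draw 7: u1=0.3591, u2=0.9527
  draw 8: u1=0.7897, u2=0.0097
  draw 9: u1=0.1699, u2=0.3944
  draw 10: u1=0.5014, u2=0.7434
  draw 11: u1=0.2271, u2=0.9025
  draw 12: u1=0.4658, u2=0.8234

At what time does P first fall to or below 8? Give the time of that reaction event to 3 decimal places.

Threshold first reached at t = 0.636

t=0.000: R=2 A=3 P=9
Draw 1: a1=2.646, a2=0.504, a3=7.371, a4=2.040, a5=2.106, a0=14.667; τ=−ln(0.7804)/14.667=0.017 → t=0.017; u2·a0=0.2970·14.667=4.356; a1+a2=3.150 < 4.356 ≤ a1+…+a3=10.521 → R3 fires; R=2 A=2 P=9
Draw 2: a1=1.764, a2=0.504, a3=4.914, a4=1.360, a5=2.106, a0=10.648; τ=−ln(0.6478)/10.648=0.041 → t=0.058; u2·a0=0.4987·10.648=5.310; a1+a2=2.268 < 5.310 ≤ a1+…+a3=7.182 → R3 fires; R=2 A=1 P=9
Draw 3: a1=0.882, a2=0.504, a3=2.457, a4=0.680, a5=2.106, a0=6.629; τ=−ln(0.0771)/6.629=0.387 → t=0.444; u2·a0=0.4579·6.629=3.035; a1+a2=1.386 < 3.035 ≤ a1+…+a3=3.843 → R3 fires; R=2 A=0 P=9
Draw 4: a1=0.000, a2=0.504, a3=0.000, a4=0.000, a5=2.106, a0=2.610; τ=−ln(0.6061)/2.610=0.192 → t=0.636; u2·a0=0.8468·2.610=2.210; a1+…+a4=0.504 < 2.210 ≤ a1+…+a5=2.610 → R5 fires; R=3 A=0 P=8
Draw 5: a1=0.000, a2=0.756, a3=0.000, a4=0.000, a5=1.872, a0=2.628; τ=−ln(0.4035)/2.628=0.345 → t=0.981; u2·a0=0.2065·2.628=0.543; a1=0.000 < 0.543 ≤ a1+a2=0.756 → R2 fires; R=4 A=1 P=8
Draw 6: a1=1.764, a2=1.008, a3=2.184, a4=1.360, a5=1.872, a0=8.188; τ=−ln(0.1995)/8.188=0.197 → t=1.178; u2·a0=0.9258·8.188=7.580; a1+…+a4=6.316 < 7.580 ≤ a1+…+a5=8.188 → R5 fires; R=5 A=1 P=7
Draw 7: a1=2.205, a2=1.260, a3=1.911, a4=1.700, a5=1.638, a0=8.714; τ=−ln(0.3591)/8.714=0.118 → t=1.296; u2·a0=0.9527·8.714=8.302; a1+…+a4=7.076 < 8.302 ≤ a1+…+a5=8.714 → R5 fires; R=6 A=1 P=6
Draw 8: a1=2.646, a2=1.512, a3=1.638, a4=2.040, a5=1.404, a0=9.240; τ=−ln(0.7897)/9.240=0.026 → t=1.321; u2·a0=0.0097·9.240=0.090 ≤ a1=2.646 → R1 fires; R=6 A=0 P=6
Draw 9: a1=0.000, a2=1.512, a3=0.000, a4=0.000, a5=1.404, a0=2.916; τ=−ln(0.1699)/2.916=0.608 → t=1.929; u2·a0=0.3944·2.916=1.150; a1=0.000 < 1.150 ≤ a1+a2=1.512 → R2 fires; R=7 A=1 P=6
Draw 10: a1=3.087, a2=1.764, a3=1.638, a4=2.380, a5=1.404, a0=10.273; τ=−ln(0.5014)/10.273=0.067 → t=1.996; u2·a0=0.7434·10.273=7.637; a1+…+a3=6.489 < 7.637 ≤ a1+…+a4=8.869 → R4 fires; R=6 A=0 P=8
Draw 11: a1=0.000, a2=1.512, a3=0.000, a4=0.000, a5=1.872, a0=3.384; τ=−ln(0.2271)/3.384=0.438 → t=2.435; u2·a0=0.9025·3.384=3.054; a1+…+a4=1.512 < 3.054 ≤ a1+…+a5=3.384 → R5 fires; R=7 A=0 P=7
Draw 12: a1=0.000, a2=1.764, a3=0.000, a4=0.000, a5=1.638, a0=3.402; τ=−ln(0.4658)/3.402=0.225 → t=2.659 > T=2.55: stop.
P first becomes ≤ 8 when it reaches 8 at the event at t=0.636.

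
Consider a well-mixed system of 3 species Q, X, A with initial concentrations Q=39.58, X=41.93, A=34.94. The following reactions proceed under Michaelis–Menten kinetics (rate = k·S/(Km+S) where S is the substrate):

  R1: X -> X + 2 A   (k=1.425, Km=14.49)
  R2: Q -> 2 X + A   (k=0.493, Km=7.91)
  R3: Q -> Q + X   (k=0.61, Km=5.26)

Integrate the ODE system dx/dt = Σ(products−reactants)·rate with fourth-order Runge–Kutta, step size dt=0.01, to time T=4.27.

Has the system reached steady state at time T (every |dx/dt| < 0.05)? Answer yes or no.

Steady state at T: no

RK4 with dt=0.01: 427 steps to T=4.27. Trajectory (selected grid times):
t=0.00: Q=39.58 X=41.93 A=34.94
t=0.47: Q=39.39 X=42.57 A=36.13
t=0.95: Q=39.19 X=43.22 A=37.35
t=1.42: Q=39.00 X=43.86 A=38.55
t=1.90: Q=38.80 X=44.51 A=39.77
t=2.37: Q=38.61 X=45.15 A=40.98
t=2.85: Q=38.41 X=45.80 A=42.21
t=3.32: Q=38.22 X=46.43 A=43.42
t=3.80: Q=38.02 X=47.08 A=44.66
t=4.27: Q=37.83 X=47.72 A=45.88
Rates at T: R1=1.0931, R2=0.4077, R3=0.5355
dx/dt at T (Σ net stoichiometry × rate): Q=-0.4077, X=+1.3510, A=+2.5939
Largest |dx/dt| is |+2.5939| (A) ≥ 0.05 → not steady.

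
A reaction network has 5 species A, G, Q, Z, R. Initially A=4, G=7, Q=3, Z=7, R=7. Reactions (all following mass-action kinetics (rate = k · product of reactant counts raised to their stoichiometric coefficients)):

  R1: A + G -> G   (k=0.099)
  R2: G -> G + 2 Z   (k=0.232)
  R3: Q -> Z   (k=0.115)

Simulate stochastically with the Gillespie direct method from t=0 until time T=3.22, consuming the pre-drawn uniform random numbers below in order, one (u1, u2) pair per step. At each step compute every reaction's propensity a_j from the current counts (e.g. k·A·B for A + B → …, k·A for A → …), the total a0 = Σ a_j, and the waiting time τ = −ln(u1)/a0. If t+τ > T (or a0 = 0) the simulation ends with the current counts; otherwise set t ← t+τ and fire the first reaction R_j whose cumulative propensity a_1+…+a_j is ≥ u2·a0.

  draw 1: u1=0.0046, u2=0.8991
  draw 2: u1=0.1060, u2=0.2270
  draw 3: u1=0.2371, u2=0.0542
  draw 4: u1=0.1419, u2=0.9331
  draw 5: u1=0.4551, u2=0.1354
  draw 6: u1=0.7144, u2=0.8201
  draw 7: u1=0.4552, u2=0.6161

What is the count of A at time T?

t=0.000: A=4 G=7 Q=3 Z=7 R=7
Draw 1: a1=2.772, a2=1.624, a3=0.345, a0=4.741; τ=−ln(0.0046)/4.741=1.135 → t=1.135; u2·a0=0.8991·4.741=4.263; a1=2.772 < 4.263 ≤ a1+a2=4.396 → R2 fires; A=4 G=7 Q=3 Z=9 R=7
Draw 2: a1=2.772, a2=1.624, a3=0.345, a0=4.741; τ=−ln(0.1060)/4.741=0.473 → t=1.609; u2·a0=0.2270·4.741=1.076 ≤ a1=2.772 → R1 fires; A=3 G=7 Q=3 Z=9 R=7
Draw 3: a1=2.079, a2=1.624, a3=0.345, a0=4.048; τ=−ln(0.2371)/4.048=0.356 → t=1.964; u2·a0=0.0542·4.048=0.219 ≤ a1=2.079 → R1 fires; A=2 G=7 Q=3 Z=9 R=7
Draw 4: a1=1.386, a2=1.624, a3=0.345, a0=3.355; τ=−ln(0.1419)/3.355=0.582 → t=2.546; u2·a0=0.9331·3.355=3.131; a1+a2=3.010 < 3.131 ≤ a1+…+a3=3.355 → R3 fires; A=2 G=7 Q=2 Z=10 R=7
Draw 5: a1=1.386, a2=1.624, a3=0.230, a0=3.240; τ=−ln(0.4551)/3.240=0.243 → t=2.789; u2·a0=0.1354·3.240=0.439 ≤ a1=1.386 → R1 fires; A=1 G=7 Q=2 Z=10 R=7
Draw 6: a1=0.693, a2=1.624, a3=0.230, a0=2.547; τ=−ln(0.7144)/2.547=0.132 → t=2.921; u2·a0=0.8201·2.547=2.089; a1=0.693 < 2.089 ≤ a1+a2=2.317 → R2 fires; A=1 G=7 Q=2 Z=12 R=7
Draw 7: a1=0.693, a2=1.624, a3=0.230, a0=2.547; τ=−ln(0.4552)/2.547=0.309 → t=3.230 > T=3.22: stop.
Read off A at T=3.22: 1

A at T = 1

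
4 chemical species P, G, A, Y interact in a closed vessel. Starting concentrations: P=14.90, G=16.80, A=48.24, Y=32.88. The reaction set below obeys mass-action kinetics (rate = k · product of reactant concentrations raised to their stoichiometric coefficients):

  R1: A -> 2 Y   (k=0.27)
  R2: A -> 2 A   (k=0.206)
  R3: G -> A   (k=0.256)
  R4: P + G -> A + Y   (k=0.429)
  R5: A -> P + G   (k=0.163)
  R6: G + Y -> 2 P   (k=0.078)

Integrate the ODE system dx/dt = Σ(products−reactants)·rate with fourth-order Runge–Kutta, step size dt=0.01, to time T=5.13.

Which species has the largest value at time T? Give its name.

Dominant species at T: Y

RK4 with dt=0.01: 513 steps to T=5.13. Trajectory (selected grid times):
t=0.00: P=14.90 G=16.80 A=48.24 Y=32.88
t=0.57: P=19.40 G=0.76 A=55.59 Y=57.29
t=1.14: P=24.71 G=0.52 A=52.04 Y=75.36
t=1.71: P=29.75 G=0.40 A=48.63 Y=92.18
t=2.28: P=34.49 G=0.32 A=45.41 Y=107.87
t=2.85: P=38.93 G=0.26 A=42.38 Y=122.49
t=3.42: P=43.09 G=0.22 A=39.54 Y=136.13
t=3.99: P=46.98 G=0.19 A=36.88 Y=148.84
t=4.56: P=50.61 G=0.16 A=34.40 Y=160.70
t=5.13: P=54.00 G=0.14 A=32.08 Y=171.75
At T=5.13: P=54.00 G=0.14 A=32.08 Y=171.75; the largest is Y.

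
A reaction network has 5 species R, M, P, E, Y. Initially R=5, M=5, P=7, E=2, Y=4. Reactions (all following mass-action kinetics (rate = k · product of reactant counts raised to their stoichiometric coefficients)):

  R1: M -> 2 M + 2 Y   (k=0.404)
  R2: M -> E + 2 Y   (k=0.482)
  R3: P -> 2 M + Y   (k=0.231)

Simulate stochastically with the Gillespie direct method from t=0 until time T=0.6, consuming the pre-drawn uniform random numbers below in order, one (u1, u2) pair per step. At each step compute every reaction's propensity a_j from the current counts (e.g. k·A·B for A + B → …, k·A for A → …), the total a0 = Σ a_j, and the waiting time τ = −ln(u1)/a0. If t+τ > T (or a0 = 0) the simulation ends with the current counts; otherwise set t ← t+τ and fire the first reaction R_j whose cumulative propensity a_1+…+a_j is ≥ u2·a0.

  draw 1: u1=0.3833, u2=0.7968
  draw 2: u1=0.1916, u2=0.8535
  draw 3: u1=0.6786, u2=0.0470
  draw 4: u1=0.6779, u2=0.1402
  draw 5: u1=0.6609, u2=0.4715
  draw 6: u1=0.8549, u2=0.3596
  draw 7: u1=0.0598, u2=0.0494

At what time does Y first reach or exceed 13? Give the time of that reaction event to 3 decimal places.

Threshold first reached at t = 0.511

t=0.000: R=5 M=5 P=7 E=2 Y=4
Draw 1: a1=2.020, a2=2.410, a3=1.617, a0=6.047; τ=−ln(0.3833)/6.047=0.159 → t=0.159; u2·a0=0.7968·6.047=4.818; a1+a2=4.430 < 4.818 ≤ a1+…+a3=6.047 → R3 fires; R=5 M=7 P=6 E=2 Y=5
Draw 2: a1=2.828, a2=3.374, a3=1.386, a0=7.588; τ=−ln(0.1916)/7.588=0.218 → t=0.376; u2·a0=0.8535·7.588=6.476; a1+a2=6.202 < 6.476 ≤ a1+…+a3=7.588 → R3 fires; R=5 M=9 P=5 E=2 Y=6
Draw 3: a1=3.636, a2=4.338, a3=1.155, a0=9.129; τ=−ln(0.6786)/9.129=0.042 → t=0.419; u2·a0=0.0470·9.129=0.429 ≤ a1=3.636 → R1 fires; R=5 M=10 P=5 E=2 Y=8
Draw 4: a1=4.040, a2=4.820, a3=1.155, a0=10.015; τ=−ln(0.6779)/10.015=0.039 → t=0.458; u2·a0=0.1402·10.015=1.404 ≤ a1=4.040 → R1 fires; R=5 M=11 P=5 E=2 Y=10
Draw 5: a1=4.444, a2=5.302, a3=1.155, a0=10.901; τ=−ln(0.6609)/10.901=0.038 → t=0.496; u2·a0=0.4715·10.901=5.140; a1=4.444 < 5.140 ≤ a1+a2=9.746 → R2 fires; R=5 M=10 P=5 E=3 Y=12
Draw 6: a1=4.040, a2=4.820, a3=1.155, a0=10.015; τ=−ln(0.8549)/10.015=0.016 → t=0.511; u2·a0=0.3596·10.015=3.601 ≤ a1=4.040 → R1 fires; R=5 M=11 P=5 E=3 Y=14
Draw 7: a1=4.444, a2=5.302, a3=1.155, a0=10.901; τ=−ln(0.0598)/10.901=0.258 → t=0.770 > T=0.6: stop.
Y first becomes ≥ 13 when it reaches 14 at the event at t=0.511.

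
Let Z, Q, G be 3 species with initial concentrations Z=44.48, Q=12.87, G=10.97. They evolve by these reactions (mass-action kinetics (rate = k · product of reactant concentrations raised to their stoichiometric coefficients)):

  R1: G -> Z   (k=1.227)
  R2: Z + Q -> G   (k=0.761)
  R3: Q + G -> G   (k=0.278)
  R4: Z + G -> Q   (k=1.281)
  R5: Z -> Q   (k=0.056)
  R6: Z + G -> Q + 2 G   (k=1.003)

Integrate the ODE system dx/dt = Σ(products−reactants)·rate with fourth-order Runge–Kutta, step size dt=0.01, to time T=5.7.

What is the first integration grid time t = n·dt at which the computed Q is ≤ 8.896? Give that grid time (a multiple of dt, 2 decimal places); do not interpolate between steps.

RK4 with dt=0.01: 570 steps to T=5.7. Trajectory (selected grid times):
t=0.00: Z=44.48 Q=12.87 G=10.97
t=0.32: Z=0.44 Q=8.93 G=14.79
t=0.33: Z=0.44 Q=8.69 G=14.62
t=0.63: Z=0.46 Q=5.11 G=10.28
t=1.27: Z=0.44 Q=3.56 G=4.92
t=1.90: Z=0.39 Q=3.01 G=2.54
t=2.53: Z=0.34 Q=2.60 G=1.43
t=3.17: Z=0.30 Q=2.27 G=0.87
t=3.80: Z=0.26 Q=2.02 G=0.58
t=4.43: Z=0.23 Q=1.81 G=0.41
t=5.07: Z=0.20 Q=1.64 G=0.30
t=5.70: Z=0.18 Q=1.50 G=0.23
Q(0.32)=8.935 > 8.896 but Q(0.33)=8.694 ≤ 8.896, so the first grid time is t=0.33.

Threshold first reached at t = 0.33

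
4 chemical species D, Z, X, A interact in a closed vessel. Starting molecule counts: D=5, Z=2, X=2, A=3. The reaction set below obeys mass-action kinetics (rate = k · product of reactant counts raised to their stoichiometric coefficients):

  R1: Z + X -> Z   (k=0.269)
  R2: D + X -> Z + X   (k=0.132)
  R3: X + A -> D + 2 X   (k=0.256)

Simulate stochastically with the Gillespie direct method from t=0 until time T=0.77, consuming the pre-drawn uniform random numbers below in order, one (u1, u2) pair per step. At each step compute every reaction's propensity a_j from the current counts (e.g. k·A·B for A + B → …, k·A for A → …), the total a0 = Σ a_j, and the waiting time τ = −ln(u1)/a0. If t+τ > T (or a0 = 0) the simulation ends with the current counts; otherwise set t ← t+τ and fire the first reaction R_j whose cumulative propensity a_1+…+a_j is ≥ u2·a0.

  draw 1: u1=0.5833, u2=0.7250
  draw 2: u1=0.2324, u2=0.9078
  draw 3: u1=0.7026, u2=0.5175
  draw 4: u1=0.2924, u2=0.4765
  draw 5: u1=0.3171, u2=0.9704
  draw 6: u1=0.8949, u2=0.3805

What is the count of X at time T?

t=0.000: D=5 Z=2 X=2 A=3
Draw 1: a1=1.076, a2=1.320, a3=1.536, a0=3.932; τ=−ln(0.5833)/3.932=0.137 → t=0.137; u2·a0=0.7250·3.932=2.851; a1+a2=2.396 < 2.851 ≤ a1+…+a3=3.932 → R3 fires; D=6 Z=2 X=3 A=2
Draw 2: a1=1.614, a2=2.376, a3=1.536, a0=5.526; τ=−ln(0.2324)/5.526=0.264 → t=0.401; u2·a0=0.9078·5.526=5.017; a1+a2=3.990 < 5.017 ≤ a1+…+a3=5.526 → R3 fires; D=7 Z=2 X=4 A=1
Draw 3: a1=2.152, a2=3.696, a3=1.024, a0=6.872; τ=−ln(0.7026)/6.872=0.051 → t=0.453; u2·a0=0.5175·6.872=3.556; a1=2.152 < 3.556 ≤ a1+a2=5.848 → R2 fires; D=6 Z=3 X=4 A=1
Draw 4: a1=3.228, a2=3.168, a3=1.024, a0=7.420; τ=−ln(0.2924)/7.420=0.166 → t=0.618; u2·a0=0.4765·7.420=3.536; a1=3.228 < 3.536 ≤ a1+a2=6.396 → R2 fires; D=5 Z=4 X=4 A=1
Draw 5: a1=4.304, a2=2.640, a3=1.024, a0=7.968; τ=−ln(0.3171)/7.968=0.144 → t=0.762; u2·a0=0.9704·7.968=7.732; a1+a2=6.944 < 7.732 ≤ a1+…+a3=7.968 → R3 fires; D=6 Z=4 X=5 A=0
Draw 6: a1=5.380, a2=3.960, a3=0.000, a0=9.340; τ=−ln(0.8949)/9.340=0.012 → t=0.774 > T=0.77: stop.
Read off X at T=0.77: 5

X at T = 5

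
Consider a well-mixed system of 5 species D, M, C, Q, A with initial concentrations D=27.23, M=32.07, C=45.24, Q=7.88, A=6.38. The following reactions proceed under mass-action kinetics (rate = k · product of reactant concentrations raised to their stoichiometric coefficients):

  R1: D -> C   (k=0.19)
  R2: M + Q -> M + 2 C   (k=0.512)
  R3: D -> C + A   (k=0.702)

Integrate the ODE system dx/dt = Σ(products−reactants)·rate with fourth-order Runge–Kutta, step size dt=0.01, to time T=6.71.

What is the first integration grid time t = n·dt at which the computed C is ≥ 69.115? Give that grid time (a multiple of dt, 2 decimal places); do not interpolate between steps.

RK4 with dt=0.01: 671 steps to T=6.71. Trajectory (selected grid times):
t=0.00: D=27.23 M=32.07 C=45.24 Q=7.88 A=6.38
t=0.39: D=19.23 M=32.07 C=68.97 Q=0.01 A=12.68
t=0.40: D=19.06 M=32.07 C=69.15 Q=0.01 A=12.81
t=0.75: D=13.95 M=32.07 C=74.28 Q=0.00 A=16.83
t=1.49: D=7.21 M=32.07 C=81.02 Q=0.00 A=22.14
t=2.24: D=3.69 M=32.07 C=84.54 Q=0.00 A=24.90
t=2.98: D=1.91 M=32.07 C=86.32 Q=0.00 A=26.31
t=3.73: D=0.98 M=32.07 C=87.25 Q=0.00 A=27.04
t=4.47: D=0.51 M=32.07 C=87.72 Q=0.00 A=27.41
t=5.22: D=0.26 M=32.07 C=87.97 Q=0.00 A=27.61
t=5.96: D=0.13 M=32.07 C=88.10 Q=0.00 A=27.70
t=6.71: D=0.07 M=32.07 C=88.16 Q=0.00 A=27.76
C(0.39)=68.975 < 69.115 but C(0.40)=69.149 ≥ 69.115, so the first grid time is t=0.40.

Threshold first reached at t = 0.40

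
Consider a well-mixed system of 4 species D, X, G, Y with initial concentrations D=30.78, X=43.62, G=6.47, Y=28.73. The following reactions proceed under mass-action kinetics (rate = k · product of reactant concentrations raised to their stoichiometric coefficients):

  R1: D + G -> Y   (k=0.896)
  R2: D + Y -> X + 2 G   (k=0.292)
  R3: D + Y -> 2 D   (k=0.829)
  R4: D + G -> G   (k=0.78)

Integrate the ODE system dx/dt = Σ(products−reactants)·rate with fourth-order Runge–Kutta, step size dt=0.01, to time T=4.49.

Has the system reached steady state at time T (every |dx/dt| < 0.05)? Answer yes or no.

RK4 with dt=0.01: 449 steps to T=4.49. Trajectory (selected grid times):
t=0.00: D=30.78 X=43.62 G=6.47 Y=28.73
t=0.50: D=1.21 X=57.45 G=4.73 Y=5.03
t=1.00: D=0.10 X=57.77 G=4.45 Y=4.73
t=1.50: D=0.01 X=57.79 G=4.43 Y=4.71
t=2.00: D=0.00 X=57.79 G=4.43 Y=4.71
t=2.49: D=0.00 X=57.79 G=4.43 Y=4.71
t=2.99: D=0.00 X=57.79 G=4.43 Y=4.71
t=3.49: D=0.00 X=57.79 G=4.43 Y=4.71
t=3.99: D=0.00 X=57.79 G=4.43 Y=4.71
t=4.49: D=0.00 X=57.79 G=4.43 Y=4.71
Rates at T: R1=0.0000, R2=0.0000, R3=0.0000, R4=0.0000
dx/dt at T (Σ net stoichiometry × rate): D=-0.0000, X=+0.0000, G=-0.0000, Y=-0.0000
Largest |dx/dt| is |-0.0000| (D) < 0.05 → steady.

Steady state at T: yes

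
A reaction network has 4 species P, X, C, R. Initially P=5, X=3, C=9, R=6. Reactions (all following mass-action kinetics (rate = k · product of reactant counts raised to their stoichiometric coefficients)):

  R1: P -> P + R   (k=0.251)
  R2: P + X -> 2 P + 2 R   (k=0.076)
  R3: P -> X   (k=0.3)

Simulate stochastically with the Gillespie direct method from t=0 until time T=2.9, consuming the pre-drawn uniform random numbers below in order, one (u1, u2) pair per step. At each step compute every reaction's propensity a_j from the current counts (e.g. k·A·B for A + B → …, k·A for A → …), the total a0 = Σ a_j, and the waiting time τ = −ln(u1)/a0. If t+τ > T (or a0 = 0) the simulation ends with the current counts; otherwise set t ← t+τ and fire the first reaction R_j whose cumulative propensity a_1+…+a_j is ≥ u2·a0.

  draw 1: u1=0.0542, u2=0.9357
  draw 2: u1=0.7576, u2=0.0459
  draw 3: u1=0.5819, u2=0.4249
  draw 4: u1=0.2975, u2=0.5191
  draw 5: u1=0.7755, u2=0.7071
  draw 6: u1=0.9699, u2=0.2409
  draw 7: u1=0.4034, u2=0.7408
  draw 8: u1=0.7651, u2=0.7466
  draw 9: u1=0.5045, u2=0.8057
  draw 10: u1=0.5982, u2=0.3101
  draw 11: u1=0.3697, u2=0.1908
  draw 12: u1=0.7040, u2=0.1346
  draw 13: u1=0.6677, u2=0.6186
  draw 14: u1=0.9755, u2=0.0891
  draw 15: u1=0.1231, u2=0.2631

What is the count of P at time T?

P at T = 4

t=0.000: P=5 X=3 C=9 R=6
Draw 1: a1=1.255, a2=1.140, a3=1.500, a0=3.895; τ=−ln(0.0542)/3.895=0.748 → t=0.748; u2·a0=0.9357·3.895=3.645; a1+a2=2.395 < 3.645 ≤ a1+…+a3=3.895 → R3 fires; P=4 X=4 C=9 R=6
Draw 2: a1=1.004, a2=1.216, a3=1.200, a0=3.420; τ=−ln(0.7576)/3.420=0.081 → t=0.830; u2·a0=0.0459·3.420=0.157 ≤ a1=1.004 → R1 fires; P=4 X=4 C=9 R=7
Draw 3: a1=1.004, a2=1.216, a3=1.200, a0=3.420; τ=−ln(0.5819)/3.420=0.158 → t=0.988; u2·a0=0.4249·3.420=1.453; a1=1.004 < 1.453 ≤ a1+a2=2.220 → R2 fires; P=5 X=3 C=9 R=9
Draw 4: a1=1.255, a2=1.140, a3=1.500, a0=3.895; τ=−ln(0.2975)/3.895=0.311 → t=1.299; u2·a0=0.5191·3.895=2.022; a1=1.255 < 2.022 ≤ a1+a2=2.395 → R2 fires; P=6 X=2 C=9 R=11
Draw 5: a1=1.506, a2=0.912, a3=1.800, a0=4.218; τ=−ln(0.7755)/4.218=0.060 → t=1.359; u2·a0=0.7071·4.218=2.983; a1+a2=2.418 < 2.983 ≤ a1+…+a3=4.218 → R3 fires; P=5 X=3 C=9 R=11
Draw 6: a1=1.255, a2=1.140, a3=1.500, a0=3.895; τ=−ln(0.9699)/3.895=0.008 → t=1.367; u2·a0=0.2409·3.895=0.938 ≤ a1=1.255 → R1 fires; P=5 X=3 C=9 R=12
Draw 7: a1=1.255, a2=1.140, a3=1.500, a0=3.895; τ=−ln(0.4034)/3.895=0.233 → t=1.600; u2·a0=0.7408·3.895=2.885; a1+a2=2.395 < 2.885 ≤ a1+…+a3=3.895 → R3 fires; P=4 X=4 C=9 R=12
Draw 8: a1=1.004, a2=1.216, a3=1.200, a0=3.420; τ=−ln(0.7651)/3.420=0.078 → t=1.679; u2·a0=0.7466·3.420=2.553; a1+a2=2.220 < 2.553 ≤ a1+…+a3=3.420 → R3 fires; P=3 X=5 C=9 R=12
Draw 9: a1=0.753, a2=1.140, a3=0.900, a0=2.793; τ=−ln(0.5045)/2.793=0.245 → t=1.924; u2·a0=0.8057·2.793=2.250; a1+a2=1.893 < 2.250 ≤ a1+…+a3=2.793 → R3 fires; P=2 X=6 C=9 R=12
Draw 10: a1=0.502, a2=0.912, a3=0.600, a0=2.014; τ=−ln(0.5982)/2.014=0.255 → t=2.179; u2·a0=0.3101·2.014=0.625; a1=0.502 < 0.625 ≤ a1+a2=1.414 → R2 fires; P=3 X=5 C=9 R=14
Draw 11: a1=0.753, a2=1.140, a3=0.900, a0=2.793; τ=−ln(0.3697)/2.793=0.356 → t=2.535; u2·a0=0.1908·2.793=0.533 ≤ a1=0.753 → R1 fires; P=3 X=5 C=9 R=15
Draw 12: a1=0.753, a2=1.140, a3=0.900, a0=2.793; τ=−ln(0.7040)/2.793=0.126 → t=2.661; u2·a0=0.1346·2.793=0.376 ≤ a1=0.753 → R1 fires; P=3 X=5 C=9 R=16
Draw 13: a1=0.753, a2=1.140, a3=0.900, a0=2.793; τ=−ln(0.6677)/2.793=0.145 → t=2.805; u2·a0=0.6186·2.793=1.728; a1=0.753 < 1.728 ≤ a1+a2=1.893 → R2 fires; P=4 X=4 C=9 R=18
Draw 14: a1=1.004, a2=1.216, a3=1.200, a0=3.420; τ=−ln(0.9755)/3.420=0.007 → t=2.813; u2·a0=0.0891·3.420=0.305 ≤ a1=1.004 → R1 fires; P=4 X=4 C=9 R=19
Draw 15: a1=1.004, a2=1.216, a3=1.200, a0=3.420; τ=−ln(0.1231)/3.420=0.613 → t=3.425 > T=2.9: stop.
Read off P at T=2.9: 4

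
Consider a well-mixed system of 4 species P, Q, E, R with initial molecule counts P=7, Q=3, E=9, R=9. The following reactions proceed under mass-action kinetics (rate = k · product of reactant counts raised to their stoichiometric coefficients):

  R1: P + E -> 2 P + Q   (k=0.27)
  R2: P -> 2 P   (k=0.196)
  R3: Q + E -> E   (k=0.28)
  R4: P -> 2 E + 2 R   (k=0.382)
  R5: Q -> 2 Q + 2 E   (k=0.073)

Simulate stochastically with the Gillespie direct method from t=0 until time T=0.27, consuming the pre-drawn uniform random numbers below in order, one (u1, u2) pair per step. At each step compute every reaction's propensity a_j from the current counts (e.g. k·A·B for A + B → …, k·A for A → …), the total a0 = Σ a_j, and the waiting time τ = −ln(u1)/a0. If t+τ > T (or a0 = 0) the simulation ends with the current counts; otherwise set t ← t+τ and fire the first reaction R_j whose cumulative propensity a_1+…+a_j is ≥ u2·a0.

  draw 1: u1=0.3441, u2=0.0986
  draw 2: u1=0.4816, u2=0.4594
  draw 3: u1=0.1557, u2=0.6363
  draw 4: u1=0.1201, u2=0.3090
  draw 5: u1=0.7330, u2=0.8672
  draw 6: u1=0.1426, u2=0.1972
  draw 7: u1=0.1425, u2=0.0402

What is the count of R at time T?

t=0.000: P=7 Q=3 E=9 R=9
Draw 1: a1=17.010, a2=1.372, a3=7.560, a4=2.674, a5=0.219, a0=28.835; τ=−ln(0.3441)/28.835=0.037 → t=0.037; u2·a0=0.0986·28.835=2.843 ≤ a1=17.010 → R1 fires; P=8 Q=4 E=8 R=9
Draw 2: a1=17.280, a2=1.568, a3=8.960, a4=3.056, a5=0.292, a0=31.156; τ=−ln(0.4816)/31.156=0.023 → t=0.060; u2·a0=0.4594·31.156=14.313 ≤ a1=17.280 → R1 fires; P=9 Q=5 E=7 R=9
Draw 3: a1=17.010, a2=1.764, a3=9.800, a4=3.438, a5=0.365, a0=32.377; τ=−ln(0.1557)/32.377=0.057 → t=0.118; u2·a0=0.6363·32.377=20.601; a1+a2=18.774 < 20.601 ≤ a1+…+a3=28.574 → R3 fires; P=9 Q=4 E=7 R=9
Draw 4: a1=17.010, a2=1.764, a3=7.840, a4=3.438, a5=0.292, a0=30.344; τ=−ln(0.1201)/30.344=0.070 → t=0.188; u2·a0=0.3090·30.344=9.376 ≤ a1=17.010 → R1 fires; P=10 Q=5 E=6 R=9
Draw 5: a1=16.200, a2=1.960, a3=8.400, a4=3.820, a5=0.365, a0=30.745; τ=−ln(0.7330)/30.745=0.010 → t=0.198; u2·a0=0.8672·30.745=26.662; a1+…+a3=26.560 < 26.662 ≤ a1+…+a4=30.380 → R4 fires; P=9 Q=5 E=8 R=11
Draw 6: a1=19.440, a2=1.764, a3=11.200, a4=3.438, a5=0.365, a0=36.207; τ=−ln(0.1426)/36.207=0.054 → t=0.252; u2·a0=0.1972·36.207=7.140 ≤ a1=19.440 → R1 fires; P=10 Q=6 E=7 R=11
Draw 7: a1=18.900, a2=1.960, a3=11.760, a4=3.820, a5=0.438, a0=36.878; τ=−ln(0.1425)/36.878=0.053 → t=0.304 > T=0.27: stop.
Read off R at T=0.27: 11

R at T = 11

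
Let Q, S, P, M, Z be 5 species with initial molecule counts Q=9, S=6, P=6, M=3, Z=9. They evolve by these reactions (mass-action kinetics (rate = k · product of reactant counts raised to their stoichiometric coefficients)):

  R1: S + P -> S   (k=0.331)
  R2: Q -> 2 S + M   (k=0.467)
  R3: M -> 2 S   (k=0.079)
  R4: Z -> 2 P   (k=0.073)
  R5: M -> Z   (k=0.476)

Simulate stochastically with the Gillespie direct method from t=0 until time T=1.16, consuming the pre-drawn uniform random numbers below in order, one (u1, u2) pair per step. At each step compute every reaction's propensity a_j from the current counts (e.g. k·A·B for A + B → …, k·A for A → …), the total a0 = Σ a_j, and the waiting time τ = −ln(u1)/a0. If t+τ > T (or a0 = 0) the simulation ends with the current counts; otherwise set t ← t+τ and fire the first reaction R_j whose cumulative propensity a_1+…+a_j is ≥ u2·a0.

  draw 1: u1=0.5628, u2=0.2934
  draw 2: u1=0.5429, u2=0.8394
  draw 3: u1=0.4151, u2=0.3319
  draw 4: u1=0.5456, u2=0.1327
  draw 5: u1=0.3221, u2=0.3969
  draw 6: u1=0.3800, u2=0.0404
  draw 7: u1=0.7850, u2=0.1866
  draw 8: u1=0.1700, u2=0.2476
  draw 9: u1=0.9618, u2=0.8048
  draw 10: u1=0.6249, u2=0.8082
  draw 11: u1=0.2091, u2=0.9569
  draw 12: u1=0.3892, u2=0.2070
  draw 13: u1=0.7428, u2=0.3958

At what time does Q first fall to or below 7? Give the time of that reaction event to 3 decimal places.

Threshold first reached at t = 0.601

t=0.000: Q=9 S=6 P=6 M=3 Z=9
Draw 1: a1=11.916, a2=4.203, a3=0.237, a4=0.657, a5=1.428, a0=18.441; τ=−ln(0.5628)/18.441=0.031 → t=0.031; u2·a0=0.2934·18.441=5.411 ≤ a1=11.916 → R1 fires; Q=9 S=6 P=5 M=3 Z=9
Draw 2: a1=9.930, a2=4.203, a3=0.237, a4=0.657, a5=1.428, a0=16.455; τ=−ln(0.5429)/16.455=0.037 → t=0.068; u2·a0=0.8394·16.455=13.812; a1=9.930 < 13.812 ≤ a1+a2=14.133 → R2 fires; Q=8 S=8 P=5 M=4 Z=9
Draw 3: a1=13.240, a2=3.736, a3=0.316, a4=0.657, a5=1.904, a0=19.853; τ=−ln(0.4151)/19.853=0.044 → t=0.113; u2·a0=0.3319·19.853=6.589 ≤ a1=13.240 → R1 fires; Q=8 S=8 P=4 M=4 Z=9
Draw 4: a1=10.592, a2=3.736, a3=0.316, a4=0.657, a5=1.904, a0=17.205; τ=−ln(0.5456)/17.205=0.035 → t=0.148; u2·a0=0.1327·17.205=2.283 ≤ a1=10.592 → R1 fires; Q=8 S=8 P=3 M=4 Z=9
Draw 5: a1=7.944, a2=3.736, a3=0.316, a4=0.657, a5=1.904, a0=14.557; τ=−ln(0.3221)/14.557=0.078 → t=0.226; u2·a0=0.3969·14.557=5.778 ≤ a1=7.944 → R1 fires; Q=8 S=8 P=2 M=4 Z=9
Draw 6: a1=5.296, a2=3.736, a3=0.316, a4=0.657, a5=1.904, a0=11.909; τ=−ln(0.3800)/11.909=0.081 → t=0.307; u2·a0=0.0404·11.909=0.481 ≤ a1=5.296 → R1 fires; Q=8 S=8 P=1 M=4 Z=9
Draw 7: a1=2.648, a2=3.736, a3=0.316, a4=0.657, a5=1.904, a0=9.261; τ=−ln(0.7850)/9.261=0.026 → t=0.333; u2·a0=0.1866·9.261=1.728 ≤ a1=2.648 → R1 fires; Q=8 S=8 P=0 M=4 Z=9
Draw 8: a1=0.000, a2=3.736, a3=0.316, a4=0.657, a5=1.904, a0=6.613; τ=−ln(0.1700)/6.613=0.268 → t=0.601; u2·a0=0.2476·6.613=1.637; a1=0.000 < 1.637 ≤ a1+a2=3.736 → R2 fires; Q=7 S=10 P=0 M=5 Z=9
Draw 9: a1=0.000, a2=3.269, a3=0.395, a4=0.657, a5=2.380, a0=6.701; τ=−ln(0.9618)/6.701=0.006 → t=0.607; u2·a0=0.8048·6.701=5.393; a1+…+a4=4.321 < 5.393 ≤ a1+…+a5=6.701 → R5 fires; Q=7 S=10 P=0 M=4 Z=10
Draw 10: a1=0.000, a2=3.269, a3=0.316, a4=0.730, a5=1.904, a0=6.219; τ=−ln(0.6249)/6.219=0.076 → t=0.682; u2·a0=0.8082·6.219=5.026; a1+…+a4=4.315 < 5.026 ≤ a1+…+a5=6.219 → R5 fires; Q=7 S=10 P=0 M=3 Z=11
Draw 11: a1=0.000, a2=3.269, a3=0.237, a4=0.803, a5=1.428, a0=5.737; τ=−ln(0.2091)/5.737=0.273 → t=0.955; u2·a0=0.9569·5.737=5.490; a1+…+a4=4.309 < 5.490 ≤ a1+…+a5=5.737 → R5 fires; Q=7 S=10 P=0 M=2 Z=12
Draw 12: a1=0.000, a2=3.269, a3=0.158, a4=0.876, a5=0.952, a0=5.255; τ=−ln(0.3892)/5.255=0.180 → t=1.135; u2·a0=0.2070·5.255=1.088; a1=0.000 < 1.088 ≤ a1+a2=3.269 → R2 fires; Q=6 S=12 P=0 M=3 Z=12
Draw 13: a1=0.000, a2=2.802, a3=0.237, a4=0.876, a5=1.428, a0=5.343; τ=−ln(0.7428)/5.343=0.056 → t=1.190 > T=1.16: stop.
Q first becomes ≤ 7 when it reaches 7 at the event at t=0.601.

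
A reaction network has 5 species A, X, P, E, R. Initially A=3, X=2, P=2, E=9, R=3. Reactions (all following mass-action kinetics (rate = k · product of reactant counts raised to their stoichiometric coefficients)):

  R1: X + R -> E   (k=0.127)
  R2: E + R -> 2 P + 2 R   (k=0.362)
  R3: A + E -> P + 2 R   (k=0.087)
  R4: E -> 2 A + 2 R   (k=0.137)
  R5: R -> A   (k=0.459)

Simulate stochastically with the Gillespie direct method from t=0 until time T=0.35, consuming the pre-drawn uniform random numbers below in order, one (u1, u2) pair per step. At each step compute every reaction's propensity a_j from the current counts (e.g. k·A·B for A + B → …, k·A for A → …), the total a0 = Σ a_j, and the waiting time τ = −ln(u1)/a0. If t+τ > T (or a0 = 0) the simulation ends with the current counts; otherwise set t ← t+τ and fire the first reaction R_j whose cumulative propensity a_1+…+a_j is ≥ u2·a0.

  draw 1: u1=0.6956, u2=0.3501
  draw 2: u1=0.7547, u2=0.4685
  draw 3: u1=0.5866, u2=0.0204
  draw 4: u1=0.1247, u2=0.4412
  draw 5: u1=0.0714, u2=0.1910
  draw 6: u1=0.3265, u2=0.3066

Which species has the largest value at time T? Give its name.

t=0.000: A=3 X=2 P=2 E=9 R=3
Draw 1: a1=0.762, a2=9.774, a3=2.349, a4=1.233, a5=1.377, a0=15.495; τ=−ln(0.6956)/15.495=0.023 → t=0.023; u2·a0=0.3501·15.495=5.425; a1=0.762 < 5.425 ≤ a1+a2=10.536 → R2 fires; A=3 X=2 P=4 E=8 R=4
Draw 2: a1=1.016, a2=11.584, a3=2.088, a4=1.096, a5=1.836, a0=17.620; τ=−ln(0.7547)/17.620=0.016 → t=0.039; u2·a0=0.4685·17.620=8.255; a1=1.016 < 8.255 ≤ a1+a2=12.600 → R2 fires; A=3 X=2 P=6 E=7 R=5
Draw 3: a1=1.270, a2=12.670, a3=1.827, a4=0.959, a5=2.295, a0=19.021; τ=−ln(0.5866)/19.021=0.028 → t=0.067; u2·a0=0.0204·19.021=0.388 ≤ a1=1.270 → R1 fires; A=3 X=1 P=6 E=8 R=4
Draw 4: a1=0.508, a2=11.584, a3=2.088, a4=1.096, a5=1.836, a0=17.112; τ=−ln(0.1247)/17.112=0.122 → t=0.189; u2·a0=0.4412·17.112=7.550; a1=0.508 < 7.550 ≤ a1+a2=12.092 → R2 fires; A=3 X=1 P=8 E=7 R=5
Draw 5: a1=0.635, a2=12.670, a3=1.827, a4=0.959, a5=2.295, a0=18.386; τ=−ln(0.0714)/18.386=0.144 → t=0.333; u2·a0=0.1910·18.386=3.512; a1=0.635 < 3.512 ≤ a1+a2=13.305 → R2 fires; A=3 X=1 P=10 E=6 R=6
Draw 6: a1=0.762, a2=13.032, a3=1.566, a4=0.822, a5=2.754, a0=18.936; τ=−ln(0.3265)/18.936=0.059 → t=0.392 > T=0.35: stop.
At T=0.35: A=3 X=1 P=10 E=6 R=6; the largest is P.

Dominant species at T: P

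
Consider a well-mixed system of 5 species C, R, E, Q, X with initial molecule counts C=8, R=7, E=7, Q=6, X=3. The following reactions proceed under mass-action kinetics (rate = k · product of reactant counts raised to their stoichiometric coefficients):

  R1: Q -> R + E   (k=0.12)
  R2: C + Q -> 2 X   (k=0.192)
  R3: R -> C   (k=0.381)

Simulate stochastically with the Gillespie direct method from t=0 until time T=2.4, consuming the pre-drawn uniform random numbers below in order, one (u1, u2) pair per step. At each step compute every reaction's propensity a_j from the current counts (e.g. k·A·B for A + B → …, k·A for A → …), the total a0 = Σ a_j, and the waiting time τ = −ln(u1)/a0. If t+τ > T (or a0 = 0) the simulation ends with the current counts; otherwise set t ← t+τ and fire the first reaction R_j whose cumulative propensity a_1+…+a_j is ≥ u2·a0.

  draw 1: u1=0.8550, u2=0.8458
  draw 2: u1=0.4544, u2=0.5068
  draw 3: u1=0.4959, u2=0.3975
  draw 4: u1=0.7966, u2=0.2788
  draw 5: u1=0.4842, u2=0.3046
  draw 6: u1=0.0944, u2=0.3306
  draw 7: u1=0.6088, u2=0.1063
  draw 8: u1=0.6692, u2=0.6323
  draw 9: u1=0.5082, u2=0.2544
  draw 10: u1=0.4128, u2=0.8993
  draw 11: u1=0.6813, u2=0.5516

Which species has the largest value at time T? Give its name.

t=0.000: C=8 R=7 E=7 Q=6 X=3
Draw 1: a1=0.720, a2=9.216, a3=2.667, a0=12.603; τ=−ln(0.8550)/12.603=0.012 → t=0.012; u2·a0=0.8458·12.603=10.660; a1+a2=9.936 < 10.660 ≤ a1+…+a3=12.603 → R3 fires; C=9 R=6 E=7 Q=6 X=3
Draw 2: a1=0.720, a2=10.368, a3=2.286, a0=13.374; τ=−ln(0.4544)/13.374=0.059 → t=0.071; u2·a0=0.5068·13.374=6.778; a1=0.720 < 6.778 ≤ a1+a2=11.088 → R2 fires; C=8 R=6 E=7 Q=5 X=5
Draw 3: a1=0.600, a2=7.680, a3=2.286, a0=10.566; τ=−ln(0.4959)/10.566=0.066 → t=0.138; u2·a0=0.3975·10.566=4.200; a1=0.600 < 4.200 ≤ a1+a2=8.280 → R2 fires; C=7 R=6 E=7 Q=4 X=7
Draw 4: a1=0.480, a2=5.376, a3=2.286, a0=8.142; τ=−ln(0.7966)/8.142=0.028 → t=0.166; u2·a0=0.2788·8.142=2.270; a1=0.480 < 2.270 ≤ a1+a2=5.856 → R2 fires; C=6 R=6 E=7 Q=3 X=9
Draw 5: a1=0.360, a2=3.456, a3=2.286, a0=6.102; τ=−ln(0.4842)/6.102=0.119 → t=0.285; u2·a0=0.3046·6.102=1.859; a1=0.360 < 1.859 ≤ a1+a2=3.816 → R2 fires; C=5 R=6 E=7 Q=2 X=11
Draw 6: a1=0.240, a2=1.920, a3=2.286, a0=4.446; τ=−ln(0.0944)/4.446=0.531 → t=0.815; u2·a0=0.3306·4.446=1.470; a1=0.240 < 1.470 ≤ a1+a2=2.160 → R2 fires; C=4 R=6 E=7 Q=1 X=13
Draw 7: a1=0.120, a2=0.768, a3=2.286, a0=3.174; τ=−ln(0.6088)/3.174=0.156 → t=0.972; u2·a0=0.1063·3.174=0.337; a1=0.120 < 0.337 ≤ a1+a2=0.888 → R2 fires; C=3 R=6 E=7 Q=0 X=15
Draw 8: a1=0.000, a2=0.000, a3=2.286, a0=2.286; τ=−ln(0.6692)/2.286=0.176 → t=1.147; u2·a0=0.6323·2.286=1.445; a1+a2=0.000 < 1.445 ≤ a1+…+a3=2.286 → R3 fires; C=4 R=5 E=7 Q=0 X=15
Draw 9: a1=0.000, a2=0.000, a3=1.905, a0=1.905; τ=−ln(0.5082)/1.905=0.355 → t=1.503; u2·a0=0.2544·1.905=0.485; a1+a2=0.000 < 0.485 ≤ a1+…+a3=1.905 → R3 fires; C=5 R=4 E=7 Q=0 X=15
Draw 10: a1=0.000, a2=0.000, a3=1.524, a0=1.524; τ=−ln(0.4128)/1.524=0.581 → t=2.083; u2·a0=0.8993·1.524=1.371; a1+a2=0.000 < 1.371 ≤ a1+…+a3=1.524 → R3 fires; C=6 R=3 E=7 Q=0 X=15
Draw 11: a1=0.000, a2=0.000, a3=1.143, a0=1.143; τ=−ln(0.6813)/1.143=0.336 → t=2.419 > T=2.4: stop.
At T=2.4: C=6 R=3 E=7 Q=0 X=15; the largest is X.

Dominant species at T: X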